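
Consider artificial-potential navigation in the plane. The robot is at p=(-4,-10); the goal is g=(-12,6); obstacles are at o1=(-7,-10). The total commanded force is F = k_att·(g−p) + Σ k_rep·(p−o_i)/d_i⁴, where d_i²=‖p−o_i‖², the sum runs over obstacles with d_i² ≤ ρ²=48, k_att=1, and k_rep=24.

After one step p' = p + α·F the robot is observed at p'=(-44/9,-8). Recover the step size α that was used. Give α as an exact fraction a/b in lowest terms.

F_att = 1·(g−p) = 1·(-8,16) = (-8.0000,16.0000)
o1: d²=9 ≤ ρ²=48; F_rep = 24·(3,0)/9² = (0.8889,0.0000)
F = F_att + ΣF_rep = (-7.1111,16.0000)
Δp = p'−p = (-0.8889,2.0000); α = Δx/Fx = (-8/9) / (-64/9) = 1/8
check: Δy/Fy = (2) / (16) = 1/8 ✓

α = 1/8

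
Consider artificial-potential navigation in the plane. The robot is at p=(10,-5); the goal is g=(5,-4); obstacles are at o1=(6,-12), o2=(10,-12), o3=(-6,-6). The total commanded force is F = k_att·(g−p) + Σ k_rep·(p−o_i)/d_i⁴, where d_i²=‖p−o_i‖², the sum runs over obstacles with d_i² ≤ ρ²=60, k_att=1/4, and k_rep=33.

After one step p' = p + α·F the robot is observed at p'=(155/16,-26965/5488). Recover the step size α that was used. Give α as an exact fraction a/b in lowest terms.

α = 1/4

F_att = 1/4·(g−p) = 1/4·(-5,1) = (-1.2500,0.2500)
o1: d²=65 > ρ²=60 → inactive
o2: d²=49 ≤ ρ²=60; F_rep = 33·(0,7)/49² = (0.0000,0.0962)
o3: d²=257 > ρ²=60 → inactive
F = F_att + ΣF_rep = (-1.2500,0.3462)
Δp = p'−p = (-0.3125,0.0866); α = Δx/Fx = (-5/16) / (-5/4) = 1/4
check: Δy/Fy = (475/5488) / (475/1372) = 1/4 ✓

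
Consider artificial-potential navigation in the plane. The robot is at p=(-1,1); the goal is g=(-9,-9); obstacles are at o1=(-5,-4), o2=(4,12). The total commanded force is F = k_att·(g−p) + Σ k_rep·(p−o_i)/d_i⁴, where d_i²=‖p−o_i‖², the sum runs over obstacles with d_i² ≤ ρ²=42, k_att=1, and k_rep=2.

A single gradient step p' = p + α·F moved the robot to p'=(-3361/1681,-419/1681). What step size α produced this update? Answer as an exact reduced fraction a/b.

α = 1/8

F_att = 1·(g−p) = 1·(-8,-10) = (-8.0000,-10.0000)
o1: d²=41 ≤ ρ²=42; F_rep = 2·(4,5)/41² = (0.0048,0.0059)
o2: d²=146 > ρ²=42 → inactive
F = F_att + ΣF_rep = (-7.9952,-9.9941)
Δp = p'−p = (-0.9994,-1.2493); α = Δx/Fx = (-1680/1681) / (-13440/1681) = 1/8
check: Δy/Fy = (-2100/1681) / (-16800/1681) = 1/8 ✓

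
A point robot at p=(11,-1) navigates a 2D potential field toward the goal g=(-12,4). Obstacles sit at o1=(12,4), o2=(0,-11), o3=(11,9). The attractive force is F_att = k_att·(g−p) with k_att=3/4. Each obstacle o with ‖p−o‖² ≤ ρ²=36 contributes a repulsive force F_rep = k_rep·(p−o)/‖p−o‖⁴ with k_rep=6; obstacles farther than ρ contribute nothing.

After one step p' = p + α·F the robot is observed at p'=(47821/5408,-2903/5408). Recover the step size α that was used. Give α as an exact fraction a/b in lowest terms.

α = 1/8

F_att = 3/4·(g−p) = 3/4·(-23,5) = (-17.2500,3.7500)
o1: d²=26 ≤ ρ²=36; F_rep = 6·(-1,-5)/26² = (-0.0089,-0.0444)
o2: d²=221 > ρ²=36 → inactive
o3: d²=100 > ρ²=36 → inactive
F = F_att + ΣF_rep = (-17.2589,3.7056)
Δp = p'−p = (-2.1574,0.4632); α = Δx/Fx = (-11667/5408) / (-11667/676) = 1/8
check: Δy/Fy = (2505/5408) / (2505/676) = 1/8 ✓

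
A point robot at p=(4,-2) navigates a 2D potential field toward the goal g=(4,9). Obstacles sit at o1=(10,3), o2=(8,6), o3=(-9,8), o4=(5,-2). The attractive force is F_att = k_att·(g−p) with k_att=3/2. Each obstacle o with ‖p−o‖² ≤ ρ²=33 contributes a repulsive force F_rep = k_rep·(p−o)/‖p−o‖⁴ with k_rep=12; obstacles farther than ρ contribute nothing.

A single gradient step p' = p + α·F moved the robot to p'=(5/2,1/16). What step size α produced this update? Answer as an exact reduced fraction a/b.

F_att = 3/2·(g−p) = 3/2·(0,11) = (0.0000,16.5000)
o1: d²=61 > ρ²=33 → inactive
o2: d²=80 > ρ²=33 → inactive
o3: d²=269 > ρ²=33 → inactive
o4: d²=1 ≤ ρ²=33; F_rep = 12·(-1,0)/1² = (-12.0000,0.0000)
F = F_att + ΣF_rep = (-12.0000,16.5000)
Δp = p'−p = (-1.5000,2.0625); α = Δx/Fx = (-3/2) / (-12) = 1/8
check: Δy/Fy = (33/16) / (33/2) = 1/8 ✓

α = 1/8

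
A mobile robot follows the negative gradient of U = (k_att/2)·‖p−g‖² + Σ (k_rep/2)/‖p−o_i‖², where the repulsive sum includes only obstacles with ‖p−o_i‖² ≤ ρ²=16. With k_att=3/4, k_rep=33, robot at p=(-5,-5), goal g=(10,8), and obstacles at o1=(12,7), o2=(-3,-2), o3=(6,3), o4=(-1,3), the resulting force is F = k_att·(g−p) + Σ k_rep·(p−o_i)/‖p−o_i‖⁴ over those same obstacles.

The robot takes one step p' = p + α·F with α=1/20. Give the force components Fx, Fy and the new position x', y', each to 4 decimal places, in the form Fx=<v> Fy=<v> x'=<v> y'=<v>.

Fx=10.8595 Fy=9.1642 x'=-4.4570 y'=-4.5418

F_att = 3/4·(g−p) = 3/4·(15,13) = (11.2500,9.7500)
o1: d²=433 > ρ²=16 → inactive
o2: d²=13 ≤ ρ²=16; F_rep = 33·(-2,-3)/13² = (-0.3905,-0.5858)
o3: d²=185 > ρ²=16 → inactive
o4: d²=80 > ρ²=16 → inactive
F = F_att + ΣF_rep = (10.8595,9.1642)
p' = p + 1/20·F = (-4.4570,-4.5418)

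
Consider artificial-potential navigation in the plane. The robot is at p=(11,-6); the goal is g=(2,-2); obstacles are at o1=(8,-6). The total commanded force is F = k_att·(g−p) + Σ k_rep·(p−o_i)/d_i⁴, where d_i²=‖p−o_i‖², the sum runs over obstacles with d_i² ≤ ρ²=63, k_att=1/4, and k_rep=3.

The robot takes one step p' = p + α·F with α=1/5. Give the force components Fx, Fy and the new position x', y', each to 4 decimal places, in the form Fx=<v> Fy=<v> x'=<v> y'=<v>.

Fx=-2.1389 Fy=1.0000 x'=10.5722 y'=-5.8000

F_att = 1/4·(g−p) = 1/4·(-9,4) = (-2.2500,1.0000)
o1: d²=9 ≤ ρ²=63; F_rep = 3·(3,0)/9² = (0.1111,0.0000)
F = F_att + ΣF_rep = (-2.1389,1.0000)
p' = p + 1/5·F = (10.5722,-5.8000)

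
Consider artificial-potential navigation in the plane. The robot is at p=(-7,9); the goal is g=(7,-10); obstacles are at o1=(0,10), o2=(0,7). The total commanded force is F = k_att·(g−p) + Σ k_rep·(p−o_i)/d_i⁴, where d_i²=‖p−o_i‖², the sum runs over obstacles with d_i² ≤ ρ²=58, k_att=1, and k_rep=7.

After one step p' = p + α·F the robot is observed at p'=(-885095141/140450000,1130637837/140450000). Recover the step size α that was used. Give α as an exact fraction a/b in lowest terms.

F_att = 1·(g−p) = 1·(14,-19) = (14.0000,-19.0000)
o1: d²=50 ≤ ρ²=58; F_rep = 7·(-7,-1)/50² = (-0.0196,-0.0028)
o2: d²=53 ≤ ρ²=58; F_rep = 7·(-7,2)/53² = (-0.0174,0.0050)
F = F_att + ΣF_rep = (13.9630,-18.9978)
Δp = p'−p = (0.6981,-0.9499); α = Δx/Fx = (98054859/140450000) / (98054859/7022500) = 1/20
check: Δy/Fy = (-133412163/140450000) / (-133412163/7022500) = 1/20 ✓

α = 1/20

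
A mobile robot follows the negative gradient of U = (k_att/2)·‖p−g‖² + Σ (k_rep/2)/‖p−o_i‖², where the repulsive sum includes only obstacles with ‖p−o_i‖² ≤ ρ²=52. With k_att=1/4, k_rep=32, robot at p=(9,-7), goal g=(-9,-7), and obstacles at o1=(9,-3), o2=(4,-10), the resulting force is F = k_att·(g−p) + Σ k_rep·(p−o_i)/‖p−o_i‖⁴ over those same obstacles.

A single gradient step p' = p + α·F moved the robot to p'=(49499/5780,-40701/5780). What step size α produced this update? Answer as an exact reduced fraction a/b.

F_att = 1/4·(g−p) = 1/4·(-18,0) = (-4.5000,0.0000)
o1: d²=16 ≤ ρ²=52; F_rep = 32·(0,-4)/16² = (0.0000,-0.5000)
o2: d²=34 ≤ ρ²=52; F_rep = 32·(5,3)/34² = (0.1384,0.0830)
F = F_att + ΣF_rep = (-4.3616,-0.4170)
Δp = p'−p = (-0.4362,-0.0417); α = Δx/Fx = (-2521/5780) / (-2521/578) = 1/10
check: Δy/Fy = (-241/5780) / (-241/578) = 1/10 ✓

α = 1/10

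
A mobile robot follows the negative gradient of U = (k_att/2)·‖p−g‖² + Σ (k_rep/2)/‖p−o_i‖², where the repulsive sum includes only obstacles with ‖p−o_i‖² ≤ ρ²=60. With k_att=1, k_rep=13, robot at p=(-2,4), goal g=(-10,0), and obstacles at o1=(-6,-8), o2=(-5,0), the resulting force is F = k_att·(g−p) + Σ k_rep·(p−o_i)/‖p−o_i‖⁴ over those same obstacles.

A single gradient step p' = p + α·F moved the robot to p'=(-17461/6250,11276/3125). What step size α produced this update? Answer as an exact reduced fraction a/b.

F_att = 1·(g−p) = 1·(-8,-4) = (-8.0000,-4.0000)
o1: d²=160 > ρ²=60 → inactive
o2: d²=25 ≤ ρ²=60; F_rep = 13·(3,4)/25² = (0.0624,0.0832)
F = F_att + ΣF_rep = (-7.9376,-3.9168)
Δp = p'−p = (-0.7938,-0.3917); α = Δx/Fx = (-4961/6250) / (-4961/625) = 1/10
check: Δy/Fy = (-1224/3125) / (-2448/625) = 1/10 ✓

α = 1/10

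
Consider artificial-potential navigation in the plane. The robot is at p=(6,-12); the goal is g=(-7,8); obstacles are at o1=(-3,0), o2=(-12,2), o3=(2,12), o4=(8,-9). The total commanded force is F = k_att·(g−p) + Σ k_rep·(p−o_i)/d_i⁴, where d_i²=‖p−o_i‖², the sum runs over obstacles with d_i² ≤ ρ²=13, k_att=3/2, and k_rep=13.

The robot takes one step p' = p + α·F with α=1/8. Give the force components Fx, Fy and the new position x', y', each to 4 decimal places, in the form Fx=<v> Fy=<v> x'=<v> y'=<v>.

F_att = 3/2·(g−p) = 3/2·(-13,20) = (-19.5000,30.0000)
o1: d²=225 > ρ²=13 → inactive
o2: d²=520 > ρ²=13 → inactive
o3: d²=592 > ρ²=13 → inactive
o4: d²=13 ≤ ρ²=13; F_rep = 13·(-2,-3)/13² = (-0.1538,-0.2308)
F = F_att + ΣF_rep = (-19.6538,29.7692)
p' = p + 1/8·F = (3.5433,-8.2788)

Fx=-19.6538 Fy=29.7692 x'=3.5433 y'=-8.2788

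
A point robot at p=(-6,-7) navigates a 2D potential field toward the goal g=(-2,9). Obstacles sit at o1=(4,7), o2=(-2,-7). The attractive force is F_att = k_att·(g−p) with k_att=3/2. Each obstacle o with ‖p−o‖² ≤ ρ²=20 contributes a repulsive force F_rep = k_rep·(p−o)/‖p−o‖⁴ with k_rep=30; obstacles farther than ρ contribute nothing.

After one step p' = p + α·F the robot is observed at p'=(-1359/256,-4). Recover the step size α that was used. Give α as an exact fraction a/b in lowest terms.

α = 1/8

F_att = 3/2·(g−p) = 3/2·(4,16) = (6.0000,24.0000)
o1: d²=296 > ρ²=20 → inactive
o2: d²=16 ≤ ρ²=20; F_rep = 30·(-4,0)/16² = (-0.4688,0.0000)
F = F_att + ΣF_rep = (5.5312,24.0000)
Δp = p'−p = (0.6914,3.0000); α = Δx/Fx = (177/256) / (177/32) = 1/8
check: Δy/Fy = (3) / (24) = 1/8 ✓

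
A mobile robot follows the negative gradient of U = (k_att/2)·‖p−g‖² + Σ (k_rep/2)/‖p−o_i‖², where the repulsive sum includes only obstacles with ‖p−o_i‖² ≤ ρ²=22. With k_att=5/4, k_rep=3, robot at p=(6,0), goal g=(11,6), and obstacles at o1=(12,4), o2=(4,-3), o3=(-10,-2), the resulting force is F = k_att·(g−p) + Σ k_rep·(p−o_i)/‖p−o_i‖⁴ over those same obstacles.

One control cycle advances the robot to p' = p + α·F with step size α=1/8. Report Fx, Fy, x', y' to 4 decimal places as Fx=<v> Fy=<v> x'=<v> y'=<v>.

Fx=6.2855 Fy=7.5533 x'=6.7857 y'=0.9442

F_att = 5/4·(g−p) = 5/4·(5,6) = (6.2500,7.5000)
o1: d²=52 > ρ²=22 → inactive
o2: d²=13 ≤ ρ²=22; F_rep = 3·(2,3)/13² = (0.0355,0.0533)
o3: d²=260 > ρ²=22 → inactive
F = F_att + ΣF_rep = (6.2855,7.5533)
p' = p + 1/8·F = (6.7857,0.9442)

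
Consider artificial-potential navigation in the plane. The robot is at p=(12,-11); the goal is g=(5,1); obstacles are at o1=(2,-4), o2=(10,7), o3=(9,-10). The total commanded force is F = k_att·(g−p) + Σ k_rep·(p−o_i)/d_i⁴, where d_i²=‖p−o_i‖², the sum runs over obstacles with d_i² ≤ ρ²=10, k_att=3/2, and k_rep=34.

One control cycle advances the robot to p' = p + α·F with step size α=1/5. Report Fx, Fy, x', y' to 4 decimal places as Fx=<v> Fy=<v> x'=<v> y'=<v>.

F_att = 3/2·(g−p) = 3/2·(-7,12) = (-10.5000,18.0000)
o1: d²=149 > ρ²=10 → inactive
o2: d²=328 > ρ²=10 → inactive
o3: d²=10 ≤ ρ²=10; F_rep = 34·(3,-1)/10² = (1.0200,-0.3400)
F = F_att + ΣF_rep = (-9.4800,17.6600)
p' = p + 1/5·F = (10.1040,-7.4680)

Fx=-9.4800 Fy=17.6600 x'=10.1040 y'=-7.4680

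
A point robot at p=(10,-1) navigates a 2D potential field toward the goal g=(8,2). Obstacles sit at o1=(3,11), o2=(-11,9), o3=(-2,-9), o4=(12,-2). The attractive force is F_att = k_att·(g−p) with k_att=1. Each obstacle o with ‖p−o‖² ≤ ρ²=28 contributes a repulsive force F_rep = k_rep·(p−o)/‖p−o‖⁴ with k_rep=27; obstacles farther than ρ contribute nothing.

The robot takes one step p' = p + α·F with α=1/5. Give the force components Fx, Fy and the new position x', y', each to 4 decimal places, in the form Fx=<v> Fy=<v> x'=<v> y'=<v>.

Fx=-4.1600 Fy=4.0800 x'=9.1680 y'=-0.1840

F_att = 1·(g−p) = 1·(-2,3) = (-2.0000,3.0000)
o1: d²=193 > ρ²=28 → inactive
o2: d²=541 > ρ²=28 → inactive
o3: d²=208 > ρ²=28 → inactive
o4: d²=5 ≤ ρ²=28; F_rep = 27·(-2,1)/5² = (-2.1600,1.0800)
F = F_att + ΣF_rep = (-4.1600,4.0800)
p' = p + 1/5·F = (9.1680,-0.1840)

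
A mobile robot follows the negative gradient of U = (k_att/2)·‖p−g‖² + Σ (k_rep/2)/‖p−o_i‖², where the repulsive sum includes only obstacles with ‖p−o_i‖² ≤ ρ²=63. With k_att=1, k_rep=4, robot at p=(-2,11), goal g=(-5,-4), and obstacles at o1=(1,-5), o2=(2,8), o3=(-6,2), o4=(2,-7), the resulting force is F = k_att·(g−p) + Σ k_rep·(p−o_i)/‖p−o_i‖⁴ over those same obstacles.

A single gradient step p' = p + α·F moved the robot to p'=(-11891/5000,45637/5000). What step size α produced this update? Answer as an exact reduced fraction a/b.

F_att = 1·(g−p) = 1·(-3,-15) = (-3.0000,-15.0000)
o1: d²=265 > ρ²=63 → inactive
o2: d²=25 ≤ ρ²=63; F_rep = 4·(-4,3)/25² = (-0.0256,0.0192)
o3: d²=97 > ρ²=63 → inactive
o4: d²=340 > ρ²=63 → inactive
F = F_att + ΣF_rep = (-3.0256,-14.9808)
Δp = p'−p = (-0.3782,-1.8726); α = Δx/Fx = (-1891/5000) / (-1891/625) = 1/8
check: Δy/Fy = (-9363/5000) / (-9363/625) = 1/8 ✓

α = 1/8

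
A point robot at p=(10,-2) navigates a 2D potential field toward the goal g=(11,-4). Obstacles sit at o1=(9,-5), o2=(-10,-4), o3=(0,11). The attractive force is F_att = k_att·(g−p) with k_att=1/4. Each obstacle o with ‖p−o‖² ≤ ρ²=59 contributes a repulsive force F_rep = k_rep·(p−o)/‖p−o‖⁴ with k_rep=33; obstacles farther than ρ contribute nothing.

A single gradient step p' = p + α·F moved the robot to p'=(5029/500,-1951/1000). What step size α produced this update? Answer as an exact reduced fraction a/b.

α = 1/10

F_att = 1/4·(g−p) = 1/4·(1,-2) = (0.2500,-0.5000)
o1: d²=10 ≤ ρ²=59; F_rep = 33·(1,3)/10² = (0.3300,0.9900)
o2: d²=404 > ρ²=59 → inactive
o3: d²=269 > ρ²=59 → inactive
F = F_att + ΣF_rep = (0.5800,0.4900)
Δp = p'−p = (0.0580,0.0490); α = Δx/Fx = (29/500) / (29/50) = 1/10
check: Δy/Fy = (49/1000) / (49/100) = 1/10 ✓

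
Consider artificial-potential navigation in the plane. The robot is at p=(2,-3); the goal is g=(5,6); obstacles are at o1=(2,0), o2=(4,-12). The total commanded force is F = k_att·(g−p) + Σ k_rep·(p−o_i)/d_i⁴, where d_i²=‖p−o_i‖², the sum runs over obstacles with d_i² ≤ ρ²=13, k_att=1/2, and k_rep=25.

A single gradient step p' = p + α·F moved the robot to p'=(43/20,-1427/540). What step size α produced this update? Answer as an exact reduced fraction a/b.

α = 1/10

F_att = 1/2·(g−p) = 1/2·(3,9) = (1.5000,4.5000)
o1: d²=9 ≤ ρ²=13; F_rep = 25·(0,-3)/9² = (0.0000,-0.9259)
o2: d²=85 > ρ²=13 → inactive
F = F_att + ΣF_rep = (1.5000,3.5741)
Δp = p'−p = (0.1500,0.3574); α = Δx/Fx = (3/20) / (3/2) = 1/10
check: Δy/Fy = (193/540) / (193/54) = 1/10 ✓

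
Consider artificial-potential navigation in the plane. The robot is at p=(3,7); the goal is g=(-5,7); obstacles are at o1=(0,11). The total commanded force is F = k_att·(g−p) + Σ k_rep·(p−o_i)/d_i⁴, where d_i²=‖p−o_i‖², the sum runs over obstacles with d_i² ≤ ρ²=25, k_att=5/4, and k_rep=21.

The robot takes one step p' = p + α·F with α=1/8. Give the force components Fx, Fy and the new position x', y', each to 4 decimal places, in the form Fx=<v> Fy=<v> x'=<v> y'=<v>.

F_att = 5/4·(g−p) = 5/4·(-8,0) = (-10.0000,0.0000)
o1: d²=25 ≤ ρ²=25; F_rep = 21·(3,-4)/25² = (0.1008,-0.1344)
F = F_att + ΣF_rep = (-9.8992,-0.1344)
p' = p + 1/8·F = (1.7626,6.9832)

Fx=-9.8992 Fy=-0.1344 x'=1.7626 y'=6.9832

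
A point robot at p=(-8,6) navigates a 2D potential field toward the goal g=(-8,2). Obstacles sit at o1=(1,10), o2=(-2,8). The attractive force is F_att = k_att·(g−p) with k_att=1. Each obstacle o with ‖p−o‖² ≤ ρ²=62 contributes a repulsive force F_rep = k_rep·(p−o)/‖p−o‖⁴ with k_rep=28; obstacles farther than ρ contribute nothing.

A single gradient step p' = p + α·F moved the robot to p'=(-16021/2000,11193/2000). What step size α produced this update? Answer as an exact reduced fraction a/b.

F_att = 1·(g−p) = 1·(0,-4) = (0.0000,-4.0000)
o1: d²=97 > ρ²=62 → inactive
o2: d²=40 ≤ ρ²=62; F_rep = 28·(-6,-2)/40² = (-0.1050,-0.0350)
F = F_att + ΣF_rep = (-0.1050,-4.0350)
Δp = p'−p = (-0.0105,-0.4035); α = Δx/Fx = (-21/2000) / (-21/200) = 1/10
check: Δy/Fy = (-807/2000) / (-807/200) = 1/10 ✓

α = 1/10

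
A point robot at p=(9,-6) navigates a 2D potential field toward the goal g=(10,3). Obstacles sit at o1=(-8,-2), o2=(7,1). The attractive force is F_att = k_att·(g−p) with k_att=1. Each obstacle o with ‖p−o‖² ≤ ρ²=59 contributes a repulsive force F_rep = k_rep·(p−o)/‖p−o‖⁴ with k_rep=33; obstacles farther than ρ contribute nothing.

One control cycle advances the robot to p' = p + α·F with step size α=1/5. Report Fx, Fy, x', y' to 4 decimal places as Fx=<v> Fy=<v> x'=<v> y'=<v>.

Fx=1.0235 Fy=8.9178 x'=9.2047 y'=-4.2164

F_att = 1·(g−p) = 1·(1,9) = (1.0000,9.0000)
o1: d²=305 > ρ²=59 → inactive
o2: d²=53 ≤ ρ²=59; F_rep = 33·(2,-7)/53² = (0.0235,-0.0822)
F = F_att + ΣF_rep = (1.0235,8.9178)
p' = p + 1/5·F = (9.2047,-4.2164)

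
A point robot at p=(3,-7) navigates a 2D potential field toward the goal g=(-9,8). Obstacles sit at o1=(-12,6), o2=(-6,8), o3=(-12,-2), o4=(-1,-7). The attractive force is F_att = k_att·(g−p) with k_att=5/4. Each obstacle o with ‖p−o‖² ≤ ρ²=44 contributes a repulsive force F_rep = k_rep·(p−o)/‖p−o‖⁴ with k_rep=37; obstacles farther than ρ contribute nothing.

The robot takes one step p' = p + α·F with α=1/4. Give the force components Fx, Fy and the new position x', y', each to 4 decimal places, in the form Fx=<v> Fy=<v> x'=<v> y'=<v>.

Fx=-14.4219 Fy=18.7500 x'=-0.6055 y'=-2.3125

F_att = 5/4·(g−p) = 5/4·(-12,15) = (-15.0000,18.7500)
o1: d²=394 > ρ²=44 → inactive
o2: d²=306 > ρ²=44 → inactive
o3: d²=250 > ρ²=44 → inactive
o4: d²=16 ≤ ρ²=44; F_rep = 37·(4,0)/16² = (0.5781,0.0000)
F = F_att + ΣF_rep = (-14.4219,18.7500)
p' = p + 1/4·F = (-0.6055,-2.3125)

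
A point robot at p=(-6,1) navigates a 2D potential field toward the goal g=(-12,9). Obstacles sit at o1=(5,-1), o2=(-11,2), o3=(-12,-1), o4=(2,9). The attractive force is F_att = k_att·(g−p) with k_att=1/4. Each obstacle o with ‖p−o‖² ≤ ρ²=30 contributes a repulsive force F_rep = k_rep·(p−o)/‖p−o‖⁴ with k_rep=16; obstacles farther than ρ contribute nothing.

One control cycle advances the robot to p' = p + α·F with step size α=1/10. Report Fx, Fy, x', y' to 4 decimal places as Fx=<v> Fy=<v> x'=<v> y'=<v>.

F_att = 1/4·(g−p) = 1/4·(-6,8) = (-1.5000,2.0000)
o1: d²=125 > ρ²=30 → inactive
o2: d²=26 ≤ ρ²=30; F_rep = 16·(5,-1)/26² = (0.1183,-0.0237)
o3: d²=40 > ρ²=30 → inactive
o4: d²=128 > ρ²=30 → inactive
F = F_att + ΣF_rep = (-1.3817,1.9763)
p' = p + 1/10·F = (-6.1382,1.1976)

Fx=-1.3817 Fy=1.9763 x'=-6.1382 y'=1.1976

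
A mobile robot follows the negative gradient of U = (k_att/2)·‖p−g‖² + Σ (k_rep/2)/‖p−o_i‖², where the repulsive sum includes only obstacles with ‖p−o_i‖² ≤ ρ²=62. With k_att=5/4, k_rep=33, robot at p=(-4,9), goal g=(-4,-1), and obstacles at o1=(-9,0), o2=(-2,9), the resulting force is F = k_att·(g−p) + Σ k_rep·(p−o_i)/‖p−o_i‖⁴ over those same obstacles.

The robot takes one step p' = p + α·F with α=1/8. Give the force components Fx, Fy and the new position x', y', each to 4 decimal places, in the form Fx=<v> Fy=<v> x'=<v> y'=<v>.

Fx=-4.1250 Fy=-12.5000 x'=-4.5156 y'=7.4375

F_att = 5/4·(g−p) = 5/4·(0,-10) = (0.0000,-12.5000)
o1: d²=106 > ρ²=62 → inactive
o2: d²=4 ≤ ρ²=62; F_rep = 33·(-2,0)/4² = (-4.1250,0.0000)
F = F_att + ΣF_rep = (-4.1250,-12.5000)
p' = p + 1/8·F = (-4.5156,7.4375)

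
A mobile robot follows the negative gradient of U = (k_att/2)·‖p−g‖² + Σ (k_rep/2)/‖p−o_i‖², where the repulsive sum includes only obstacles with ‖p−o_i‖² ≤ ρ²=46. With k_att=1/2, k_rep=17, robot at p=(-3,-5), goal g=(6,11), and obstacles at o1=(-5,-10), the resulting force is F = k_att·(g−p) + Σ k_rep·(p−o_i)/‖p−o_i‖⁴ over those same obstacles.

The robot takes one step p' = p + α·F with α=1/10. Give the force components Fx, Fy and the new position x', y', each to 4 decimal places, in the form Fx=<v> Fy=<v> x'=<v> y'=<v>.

Fx=4.5404 Fy=8.1011 x'=-2.5460 y'=-4.1899

F_att = 1/2·(g−p) = 1/2·(9,16) = (4.5000,8.0000)
o1: d²=29 ≤ ρ²=46; F_rep = 17·(2,5)/29² = (0.0404,0.1011)
F = F_att + ΣF_rep = (4.5404,8.1011)
p' = p + 1/10·F = (-2.5460,-4.1899)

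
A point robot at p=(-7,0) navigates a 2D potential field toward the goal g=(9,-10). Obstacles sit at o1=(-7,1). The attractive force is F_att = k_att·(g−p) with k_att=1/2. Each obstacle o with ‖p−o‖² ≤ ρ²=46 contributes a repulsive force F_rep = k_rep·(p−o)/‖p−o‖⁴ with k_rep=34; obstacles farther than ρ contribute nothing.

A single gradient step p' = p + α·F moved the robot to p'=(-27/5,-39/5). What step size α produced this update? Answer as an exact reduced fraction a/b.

α = 1/5

F_att = 1/2·(g−p) = 1/2·(16,-10) = (8.0000,-5.0000)
o1: d²=1 ≤ ρ²=46; F_rep = 34·(0,-1)/1² = (0.0000,-34.0000)
F = F_att + ΣF_rep = (8.0000,-39.0000)
Δp = p'−p = (1.6000,-7.8000); α = Δx/Fx = (8/5) / (8) = 1/5
check: Δy/Fy = (-39/5) / (-39) = 1/5 ✓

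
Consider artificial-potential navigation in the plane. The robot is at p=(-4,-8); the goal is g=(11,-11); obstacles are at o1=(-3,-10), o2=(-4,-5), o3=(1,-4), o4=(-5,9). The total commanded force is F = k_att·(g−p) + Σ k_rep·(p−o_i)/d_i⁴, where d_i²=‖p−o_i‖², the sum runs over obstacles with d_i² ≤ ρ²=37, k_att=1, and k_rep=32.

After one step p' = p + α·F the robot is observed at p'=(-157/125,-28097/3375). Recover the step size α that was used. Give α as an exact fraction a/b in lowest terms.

F_att = 1·(g−p) = 1·(15,-3) = (15.0000,-3.0000)
o1: d²=5 ≤ ρ²=37; F_rep = 32·(-1,2)/5² = (-1.2800,2.5600)
o2: d²=9 ≤ ρ²=37; F_rep = 32·(0,-3)/9² = (0.0000,-1.1852)
o3: d²=41 > ρ²=37 → inactive
o4: d²=290 > ρ²=37 → inactive
F = F_att + ΣF_rep = (13.7200,-1.6252)
Δp = p'−p = (2.7440,-0.3250); α = Δx/Fx = (343/125) / (343/25) = 1/5
check: Δy/Fy = (-1097/3375) / (-1097/675) = 1/5 ✓

α = 1/5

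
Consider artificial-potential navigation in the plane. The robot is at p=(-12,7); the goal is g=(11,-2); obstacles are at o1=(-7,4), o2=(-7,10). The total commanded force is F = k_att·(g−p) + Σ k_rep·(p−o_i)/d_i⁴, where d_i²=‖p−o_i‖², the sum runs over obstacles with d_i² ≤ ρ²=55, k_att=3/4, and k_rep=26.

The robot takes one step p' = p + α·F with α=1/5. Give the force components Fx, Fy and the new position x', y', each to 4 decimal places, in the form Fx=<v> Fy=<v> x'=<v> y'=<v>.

F_att = 3/4·(g−p) = 3/4·(23,-9) = (17.2500,-6.7500)
o1: d²=34 ≤ ρ²=55; F_rep = 26·(-5,3)/34² = (-0.1125,0.0675)
o2: d²=34 ≤ ρ²=55; F_rep = 26·(-5,-3)/34² = (-0.1125,-0.0675)
F = F_att + ΣF_rep = (17.0251,-6.7500)
p' = p + 1/5·F = (-8.5950,5.6500)

Fx=17.0251 Fy=-6.7500 x'=-8.5950 y'=5.6500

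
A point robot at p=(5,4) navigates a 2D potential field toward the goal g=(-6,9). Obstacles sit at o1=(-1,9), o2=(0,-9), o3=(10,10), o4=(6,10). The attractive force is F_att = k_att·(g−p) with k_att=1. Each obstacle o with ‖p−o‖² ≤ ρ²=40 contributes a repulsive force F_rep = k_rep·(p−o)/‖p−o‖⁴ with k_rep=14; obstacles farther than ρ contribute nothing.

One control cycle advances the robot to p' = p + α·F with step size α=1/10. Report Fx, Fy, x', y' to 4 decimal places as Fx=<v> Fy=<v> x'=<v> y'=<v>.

Fx=-11.0102 Fy=4.9386 x'=3.8990 y'=4.4939

F_att = 1·(g−p) = 1·(-11,5) = (-11.0000,5.0000)
o1: d²=61 > ρ²=40 → inactive
o2: d²=194 > ρ²=40 → inactive
o3: d²=61 > ρ²=40 → inactive
o4: d²=37 ≤ ρ²=40; F_rep = 14·(-1,-6)/37² = (-0.0102,-0.0614)
F = F_att + ΣF_rep = (-11.0102,4.9386)
p' = p + 1/10·F = (3.8990,4.4939)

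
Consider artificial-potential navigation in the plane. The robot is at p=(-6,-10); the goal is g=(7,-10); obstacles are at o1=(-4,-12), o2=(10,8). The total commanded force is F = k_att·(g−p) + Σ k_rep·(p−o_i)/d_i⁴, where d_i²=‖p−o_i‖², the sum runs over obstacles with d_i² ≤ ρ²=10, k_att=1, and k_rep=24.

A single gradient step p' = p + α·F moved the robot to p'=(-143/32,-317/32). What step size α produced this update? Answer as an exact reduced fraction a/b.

F_att = 1·(g−p) = 1·(13,0) = (13.0000,0.0000)
o1: d²=8 ≤ ρ²=10; F_rep = 24·(-2,2)/8² = (-0.7500,0.7500)
o2: d²=580 > ρ²=10 → inactive
F = F_att + ΣF_rep = (12.2500,0.7500)
Δp = p'−p = (1.5312,0.0938); α = Δx/Fx = (49/32) / (49/4) = 1/8
check: Δy/Fy = (3/32) / (3/4) = 1/8 ✓

α = 1/8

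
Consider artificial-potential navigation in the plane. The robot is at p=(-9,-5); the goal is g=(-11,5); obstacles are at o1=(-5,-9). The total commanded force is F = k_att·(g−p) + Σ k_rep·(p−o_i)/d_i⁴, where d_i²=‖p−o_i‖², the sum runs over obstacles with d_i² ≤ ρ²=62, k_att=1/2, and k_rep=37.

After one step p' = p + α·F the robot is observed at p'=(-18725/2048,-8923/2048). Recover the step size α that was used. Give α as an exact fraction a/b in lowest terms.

α = 1/8

F_att = 1/2·(g−p) = 1/2·(-2,10) = (-1.0000,5.0000)
o1: d²=32 ≤ ρ²=62; F_rep = 37·(-4,4)/32² = (-0.1445,0.1445)
F = F_att + ΣF_rep = (-1.1445,5.1445)
Δp = p'−p = (-0.1431,0.6431); α = Δx/Fx = (-293/2048) / (-293/256) = 1/8
check: Δy/Fy = (1317/2048) / (1317/256) = 1/8 ✓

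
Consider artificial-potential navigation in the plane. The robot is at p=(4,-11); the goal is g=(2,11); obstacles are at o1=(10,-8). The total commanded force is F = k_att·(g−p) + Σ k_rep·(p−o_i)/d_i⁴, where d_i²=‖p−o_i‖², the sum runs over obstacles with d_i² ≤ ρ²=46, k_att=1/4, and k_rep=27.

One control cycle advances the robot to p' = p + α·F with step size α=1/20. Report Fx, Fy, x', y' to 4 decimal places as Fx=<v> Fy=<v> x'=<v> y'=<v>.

Fx=-0.5800 Fy=5.4600 x'=3.9710 y'=-10.7270

F_att = 1/4·(g−p) = 1/4·(-2,22) = (-0.5000,5.5000)
o1: d²=45 ≤ ρ²=46; F_rep = 27·(-6,-3)/45² = (-0.0800,-0.0400)
F = F_att + ΣF_rep = (-0.5800,5.4600)
p' = p + 1/20·F = (3.9710,-10.7270)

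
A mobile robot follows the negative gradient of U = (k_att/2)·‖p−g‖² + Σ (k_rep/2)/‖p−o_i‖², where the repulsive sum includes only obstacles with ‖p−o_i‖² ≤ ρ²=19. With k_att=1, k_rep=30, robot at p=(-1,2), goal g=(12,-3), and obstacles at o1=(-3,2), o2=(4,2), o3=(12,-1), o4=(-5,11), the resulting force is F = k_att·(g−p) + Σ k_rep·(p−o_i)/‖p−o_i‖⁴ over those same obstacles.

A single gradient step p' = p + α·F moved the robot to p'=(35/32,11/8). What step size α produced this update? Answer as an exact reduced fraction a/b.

α = 1/8

F_att = 1·(g−p) = 1·(13,-5) = (13.0000,-5.0000)
o1: d²=4 ≤ ρ²=19; F_rep = 30·(2,0)/4² = (3.7500,0.0000)
o2: d²=25 > ρ²=19 → inactive
o3: d²=178 > ρ²=19 → inactive
o4: d²=97 > ρ²=19 → inactive
F = F_att + ΣF_rep = (16.7500,-5.0000)
Δp = p'−p = (2.0938,-0.6250); α = Δx/Fx = (67/32) / (67/4) = 1/8
check: Δy/Fy = (-5/8) / (-5) = 1/8 ✓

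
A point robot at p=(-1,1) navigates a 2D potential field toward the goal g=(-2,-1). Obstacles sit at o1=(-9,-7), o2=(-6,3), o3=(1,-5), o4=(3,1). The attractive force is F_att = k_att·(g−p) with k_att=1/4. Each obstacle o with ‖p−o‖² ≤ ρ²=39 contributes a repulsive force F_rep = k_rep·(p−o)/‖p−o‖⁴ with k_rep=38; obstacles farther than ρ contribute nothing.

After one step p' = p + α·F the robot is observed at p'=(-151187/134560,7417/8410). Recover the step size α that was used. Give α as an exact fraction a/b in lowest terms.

F_att = 1/4·(g−p) = 1/4·(-1,-2) = (-0.2500,-0.5000)
o1: d²=128 > ρ²=39 → inactive
o2: d²=29 ≤ ρ²=39; F_rep = 38·(5,-2)/29² = (0.2259,-0.0904)
o3: d²=40 > ρ²=39 → inactive
o4: d²=16 ≤ ρ²=39; F_rep = 38·(-4,0)/16² = (-0.5938,0.0000)
F = F_att + ΣF_rep = (-0.6178,-0.5904)
Δp = p'−p = (-0.1236,-0.1181); α = Δx/Fx = (-16627/134560) / (-16627/26912) = 1/5
check: Δy/Fy = (-993/8410) / (-993/1682) = 1/5 ✓

α = 1/5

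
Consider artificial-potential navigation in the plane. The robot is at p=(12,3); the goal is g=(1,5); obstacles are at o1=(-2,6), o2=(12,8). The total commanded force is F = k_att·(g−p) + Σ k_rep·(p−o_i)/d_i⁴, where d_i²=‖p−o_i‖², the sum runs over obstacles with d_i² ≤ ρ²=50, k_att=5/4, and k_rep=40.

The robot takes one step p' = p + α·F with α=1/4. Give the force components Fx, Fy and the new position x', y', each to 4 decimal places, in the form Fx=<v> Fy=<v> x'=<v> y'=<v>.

Fx=-13.7500 Fy=2.1800 x'=8.5625 y'=3.5450

F_att = 5/4·(g−p) = 5/4·(-11,2) = (-13.7500,2.5000)
o1: d²=205 > ρ²=50 → inactive
o2: d²=25 ≤ ρ²=50; F_rep = 40·(0,-5)/25² = (0.0000,-0.3200)
F = F_att + ΣF_rep = (-13.7500,2.1800)
p' = p + 1/4·F = (8.5625,3.5450)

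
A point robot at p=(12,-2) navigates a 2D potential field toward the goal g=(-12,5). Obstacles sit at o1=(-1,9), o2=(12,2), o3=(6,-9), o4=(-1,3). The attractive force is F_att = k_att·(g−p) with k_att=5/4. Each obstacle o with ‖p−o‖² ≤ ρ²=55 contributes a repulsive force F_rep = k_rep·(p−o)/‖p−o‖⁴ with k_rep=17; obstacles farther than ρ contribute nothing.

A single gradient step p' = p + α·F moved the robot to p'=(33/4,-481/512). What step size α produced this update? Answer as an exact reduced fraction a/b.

F_att = 5/4·(g−p) = 5/4·(-24,7) = (-30.0000,8.7500)
o1: d²=290 > ρ²=55 → inactive
o2: d²=16 ≤ ρ²=55; F_rep = 17·(0,-4)/16² = (0.0000,-0.2656)
o3: d²=85 > ρ²=55 → inactive
o4: d²=194 > ρ²=55 → inactive
F = F_att + ΣF_rep = (-30.0000,8.4844)
Δp = p'−p = (-3.7500,1.0605); α = Δx/Fx = (-15/4) / (-30) = 1/8
check: Δy/Fy = (543/512) / (543/64) = 1/8 ✓

α = 1/8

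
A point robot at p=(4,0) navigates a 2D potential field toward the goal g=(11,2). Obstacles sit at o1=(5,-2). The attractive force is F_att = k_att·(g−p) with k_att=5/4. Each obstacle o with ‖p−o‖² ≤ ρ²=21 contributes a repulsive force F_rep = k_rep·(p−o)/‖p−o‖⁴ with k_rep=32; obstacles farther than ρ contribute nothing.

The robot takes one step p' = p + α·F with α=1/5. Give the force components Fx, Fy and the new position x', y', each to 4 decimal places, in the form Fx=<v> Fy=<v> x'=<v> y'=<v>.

F_att = 5/4·(g−p) = 5/4·(7,2) = (8.7500,2.5000)
o1: d²=5 ≤ ρ²=21; F_rep = 32·(-1,2)/5² = (-1.2800,2.5600)
F = F_att + ΣF_rep = (7.4700,5.0600)
p' = p + 1/5·F = (5.4940,1.0120)

Fx=7.4700 Fy=5.0600 x'=5.4940 y'=1.0120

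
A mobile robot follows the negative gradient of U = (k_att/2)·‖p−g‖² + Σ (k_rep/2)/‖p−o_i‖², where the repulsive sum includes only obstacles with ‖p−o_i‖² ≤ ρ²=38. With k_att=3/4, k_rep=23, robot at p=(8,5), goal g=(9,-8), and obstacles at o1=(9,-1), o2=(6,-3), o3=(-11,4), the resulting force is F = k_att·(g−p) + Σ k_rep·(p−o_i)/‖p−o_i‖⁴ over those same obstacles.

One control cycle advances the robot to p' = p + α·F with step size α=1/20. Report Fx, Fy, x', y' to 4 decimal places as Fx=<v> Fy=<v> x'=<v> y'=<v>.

Fx=0.7332 Fy=-9.6492 x'=8.0367 y'=4.5175

F_att = 3/4·(g−p) = 3/4·(1,-13) = (0.7500,-9.7500)
o1: d²=37 ≤ ρ²=38; F_rep = 23·(-1,6)/37² = (-0.0168,0.1008)
o2: d²=68 > ρ²=38 → inactive
o3: d²=362 > ρ²=38 → inactive
F = F_att + ΣF_rep = (0.7332,-9.6492)
p' = p + 1/20·F = (8.0367,4.5175)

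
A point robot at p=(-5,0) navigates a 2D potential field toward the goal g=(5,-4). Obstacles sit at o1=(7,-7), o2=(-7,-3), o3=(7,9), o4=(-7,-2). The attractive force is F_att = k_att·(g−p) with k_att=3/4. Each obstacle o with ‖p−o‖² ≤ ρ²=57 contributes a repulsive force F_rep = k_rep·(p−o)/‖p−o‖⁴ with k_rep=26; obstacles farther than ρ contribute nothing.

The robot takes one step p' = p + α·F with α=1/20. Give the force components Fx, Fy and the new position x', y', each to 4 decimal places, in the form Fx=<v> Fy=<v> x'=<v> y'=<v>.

F_att = 3/4·(g−p) = 3/4·(10,-4) = (7.5000,-3.0000)
o1: d²=193 > ρ²=57 → inactive
o2: d²=13 ≤ ρ²=57; F_rep = 26·(2,3)/13² = (0.3077,0.4615)
o3: d²=225 > ρ²=57 → inactive
o4: d²=8 ≤ ρ²=57; F_rep = 26·(2,2)/8² = (0.8125,0.8125)
F = F_att + ΣF_rep = (8.6202,-1.7260)
p' = p + 1/20·F = (-4.5690,-0.0863)

Fx=8.6202 Fy=-1.7260 x'=-4.5690 y'=-0.0863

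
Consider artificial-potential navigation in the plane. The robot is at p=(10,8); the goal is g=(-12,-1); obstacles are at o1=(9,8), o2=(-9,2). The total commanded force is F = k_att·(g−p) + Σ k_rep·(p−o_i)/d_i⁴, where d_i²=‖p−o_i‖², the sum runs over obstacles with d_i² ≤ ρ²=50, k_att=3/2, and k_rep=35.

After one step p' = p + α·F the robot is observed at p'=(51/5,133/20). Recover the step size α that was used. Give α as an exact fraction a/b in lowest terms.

α = 1/10

F_att = 3/2·(g−p) = 3/2·(-22,-9) = (-33.0000,-13.5000)
o1: d²=1 ≤ ρ²=50; F_rep = 35·(1,0)/1² = (35.0000,0.0000)
o2: d²=397 > ρ²=50 → inactive
F = F_att + ΣF_rep = (2.0000,-13.5000)
Δp = p'−p = (0.2000,-1.3500); α = Δx/Fx = (1/5) / (2) = 1/10
check: Δy/Fy = (-27/20) / (-27/2) = 1/10 ✓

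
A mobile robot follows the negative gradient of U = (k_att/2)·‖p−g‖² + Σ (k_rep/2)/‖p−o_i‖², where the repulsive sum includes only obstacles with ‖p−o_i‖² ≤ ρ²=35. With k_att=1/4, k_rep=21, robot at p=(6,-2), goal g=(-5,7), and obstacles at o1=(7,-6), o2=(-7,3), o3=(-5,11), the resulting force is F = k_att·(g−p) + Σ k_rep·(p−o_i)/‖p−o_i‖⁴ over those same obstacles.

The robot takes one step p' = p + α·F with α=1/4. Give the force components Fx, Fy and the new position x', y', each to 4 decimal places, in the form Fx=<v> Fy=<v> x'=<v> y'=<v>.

F_att = 1/4·(g−p) = 1/4·(-11,9) = (-2.7500,2.2500)
o1: d²=17 ≤ ρ²=35; F_rep = 21·(-1,4)/17² = (-0.0727,0.2907)
o2: d²=194 > ρ²=35 → inactive
o3: d²=290 > ρ²=35 → inactive
F = F_att + ΣF_rep = (-2.8227,2.5407)
p' = p + 1/4·F = (5.2943,-1.3648)

Fx=-2.8227 Fy=2.5407 x'=5.2943 y'=-1.3648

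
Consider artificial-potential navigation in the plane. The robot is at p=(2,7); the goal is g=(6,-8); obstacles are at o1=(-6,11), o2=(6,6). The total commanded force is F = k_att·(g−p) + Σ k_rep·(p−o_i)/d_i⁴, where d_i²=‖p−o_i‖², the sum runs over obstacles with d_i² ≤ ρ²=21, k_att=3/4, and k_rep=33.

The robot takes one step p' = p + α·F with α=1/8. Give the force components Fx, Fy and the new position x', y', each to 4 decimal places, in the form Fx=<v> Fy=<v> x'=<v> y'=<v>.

Fx=2.5433 Fy=-11.1358 x'=2.3179 y'=5.6080

F_att = 3/4·(g−p) = 3/4·(4,-15) = (3.0000,-11.2500)
o1: d²=80 > ρ²=21 → inactive
o2: d²=17 ≤ ρ²=21; F_rep = 33·(-4,1)/17² = (-0.4567,0.1142)
F = F_att + ΣF_rep = (2.5433,-11.1358)
p' = p + 1/8·F = (2.3179,5.6080)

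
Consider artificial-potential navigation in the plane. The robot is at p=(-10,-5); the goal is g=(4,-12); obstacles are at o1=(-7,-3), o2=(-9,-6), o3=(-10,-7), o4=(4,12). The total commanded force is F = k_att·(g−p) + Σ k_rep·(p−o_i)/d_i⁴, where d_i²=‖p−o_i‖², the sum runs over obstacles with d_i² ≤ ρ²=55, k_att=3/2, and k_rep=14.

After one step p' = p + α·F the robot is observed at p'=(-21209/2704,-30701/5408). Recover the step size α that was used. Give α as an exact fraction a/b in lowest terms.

F_att = 3/2·(g−p) = 3/2·(14,-7) = (21.0000,-10.5000)
o1: d²=13 ≤ ρ²=55; F_rep = 14·(-3,-2)/13² = (-0.2485,-0.1657)
o2: d²=2 ≤ ρ²=55; F_rep = 14·(-1,1)/2² = (-3.5000,3.5000)
o3: d²=4 ≤ ρ²=55; F_rep = 14·(0,2)/4² = (0.0000,1.7500)
o4: d²=485 > ρ²=55 → inactive
F = F_att + ΣF_rep = (17.2515,-5.4157)
Δp = p'−p = (2.1564,-0.6770); α = Δx/Fx = (5831/2704) / (5831/338) = 1/8
check: Δy/Fy = (-3661/5408) / (-3661/676) = 1/8 ✓

α = 1/8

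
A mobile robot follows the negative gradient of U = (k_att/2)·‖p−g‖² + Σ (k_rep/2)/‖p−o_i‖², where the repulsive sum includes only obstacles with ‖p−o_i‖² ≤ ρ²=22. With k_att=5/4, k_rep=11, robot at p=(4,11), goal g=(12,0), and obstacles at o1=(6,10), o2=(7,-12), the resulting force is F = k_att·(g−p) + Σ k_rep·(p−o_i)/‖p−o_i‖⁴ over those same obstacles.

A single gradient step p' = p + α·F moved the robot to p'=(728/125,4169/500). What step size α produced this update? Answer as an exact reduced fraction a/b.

α = 1/5

F_att = 5/4·(g−p) = 5/4·(8,-11) = (10.0000,-13.7500)
o1: d²=5 ≤ ρ²=22; F_rep = 11·(-2,1)/5² = (-0.8800,0.4400)
o2: d²=538 > ρ²=22 → inactive
F = F_att + ΣF_rep = (9.1200,-13.3100)
Δp = p'−p = (1.8240,-2.6620); α = Δx/Fx = (228/125) / (228/25) = 1/5
check: Δy/Fy = (-1331/500) / (-1331/100) = 1/5 ✓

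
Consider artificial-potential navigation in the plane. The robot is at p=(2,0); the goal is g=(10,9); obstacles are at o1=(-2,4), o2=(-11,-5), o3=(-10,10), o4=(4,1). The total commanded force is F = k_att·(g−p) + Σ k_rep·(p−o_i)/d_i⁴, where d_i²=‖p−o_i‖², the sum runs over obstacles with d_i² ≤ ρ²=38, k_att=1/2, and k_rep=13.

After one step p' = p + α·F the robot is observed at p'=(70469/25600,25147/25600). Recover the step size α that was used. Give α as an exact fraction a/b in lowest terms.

α = 1/4

F_att = 1/2·(g−p) = 1/2·(8,9) = (4.0000,4.5000)
o1: d²=32 ≤ ρ²=38; F_rep = 13·(4,-4)/32² = (0.0508,-0.0508)
o2: d²=194 > ρ²=38 → inactive
o3: d²=244 > ρ²=38 → inactive
o4: d²=5 ≤ ρ²=38; F_rep = 13·(-2,-1)/5² = (-1.0400,-0.5200)
F = F_att + ΣF_rep = (3.0108,3.9292)
Δp = p'−p = (0.7527,0.9823); α = Δx/Fx = (19269/25600) / (19269/6400) = 1/4
check: Δy/Fy = (25147/25600) / (25147/6400) = 1/4 ✓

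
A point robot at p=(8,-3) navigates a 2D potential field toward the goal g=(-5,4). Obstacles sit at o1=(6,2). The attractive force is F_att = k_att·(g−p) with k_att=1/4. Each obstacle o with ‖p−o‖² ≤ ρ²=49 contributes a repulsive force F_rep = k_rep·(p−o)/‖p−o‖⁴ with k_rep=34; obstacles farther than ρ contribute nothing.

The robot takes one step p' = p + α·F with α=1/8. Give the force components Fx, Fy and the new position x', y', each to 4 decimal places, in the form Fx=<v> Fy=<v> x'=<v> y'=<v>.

Fx=-3.1691 Fy=1.5479 x'=7.6039 y'=-2.8065

F_att = 1/4·(g−p) = 1/4·(-13,7) = (-3.2500,1.7500)
o1: d²=29 ≤ ρ²=49; F_rep = 34·(2,-5)/29² = (0.0809,-0.2021)
F = F_att + ΣF_rep = (-3.1691,1.5479)
p' = p + 1/8·F = (7.6039,-2.8065)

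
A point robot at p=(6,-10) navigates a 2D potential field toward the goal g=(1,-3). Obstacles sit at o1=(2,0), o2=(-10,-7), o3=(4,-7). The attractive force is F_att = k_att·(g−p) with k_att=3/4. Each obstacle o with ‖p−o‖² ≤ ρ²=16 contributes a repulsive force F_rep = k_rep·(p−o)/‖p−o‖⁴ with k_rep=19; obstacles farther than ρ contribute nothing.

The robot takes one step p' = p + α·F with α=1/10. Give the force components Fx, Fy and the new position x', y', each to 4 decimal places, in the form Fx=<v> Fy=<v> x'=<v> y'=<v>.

F_att = 3/4·(g−p) = 3/4·(-5,7) = (-3.7500,5.2500)
o1: d²=116 > ρ²=16 → inactive
o2: d²=265 > ρ²=16 → inactive
o3: d²=13 ≤ ρ²=16; F_rep = 19·(2,-3)/13² = (0.2249,-0.3373)
F = F_att + ΣF_rep = (-3.5251,4.9127)
p' = p + 1/10·F = (5.6475,-9.5087)

Fx=-3.5251 Fy=4.9127 x'=5.6475 y'=-9.5087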